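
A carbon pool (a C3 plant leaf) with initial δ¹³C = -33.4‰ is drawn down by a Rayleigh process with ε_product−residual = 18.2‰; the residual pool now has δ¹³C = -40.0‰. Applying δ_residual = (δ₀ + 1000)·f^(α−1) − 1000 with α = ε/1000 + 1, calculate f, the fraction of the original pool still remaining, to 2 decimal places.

α − 1 = ε/1000 = 0.0182
(δ_res + 1000)/(δ₀ + 1000) = (-40.0 + 1000)/(-33.4 + 1000) = 960.0/966.6 = 0.993172
f = 0.993172^(1/0.0182) = exp(ln(0.993172)/0.0182) = exp(-0.00685/0.0182)
f = exp(-0.3765) = 0.6863

0.69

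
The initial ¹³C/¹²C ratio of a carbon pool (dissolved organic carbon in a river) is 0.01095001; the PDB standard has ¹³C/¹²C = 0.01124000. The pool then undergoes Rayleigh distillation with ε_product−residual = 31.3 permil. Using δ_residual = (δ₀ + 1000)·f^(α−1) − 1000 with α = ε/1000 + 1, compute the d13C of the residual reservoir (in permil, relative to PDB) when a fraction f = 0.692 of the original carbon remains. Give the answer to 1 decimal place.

-37.0 permil

δ₀ = (0.01095001/0.01124000 − 1)×1000 = (0.974200 − 1)×1000 = -25.800 permil
α − 1 = ε/1000 = 0.0313
f^(α−1) = 0.692^(0.0313) = 0.988542
δ_res = (-25.800 + 1000) × 0.988542 − 1000 = 963.038 − 1000 = -36.96 permil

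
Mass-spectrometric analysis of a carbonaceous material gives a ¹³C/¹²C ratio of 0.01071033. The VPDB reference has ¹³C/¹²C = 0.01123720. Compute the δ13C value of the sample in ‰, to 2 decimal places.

-46.89‰

δ13C = (R_sample / R_standard − 1) × 1000
R_sample / R_standard = 0.01071033 / 0.01123720 = 0.953114
δ13C = (0.953114 − 1) × 1000 = -46.886‰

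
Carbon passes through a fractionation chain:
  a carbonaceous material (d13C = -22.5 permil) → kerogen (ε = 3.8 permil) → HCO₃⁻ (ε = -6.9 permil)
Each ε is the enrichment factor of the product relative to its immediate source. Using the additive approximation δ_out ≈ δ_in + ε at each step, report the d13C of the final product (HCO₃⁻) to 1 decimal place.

-25.6 permil

step 1: δ ≈ -22.5 + (3.8) = -18.7 permil
step 2: δ ≈ -18.7 + (-6.9) = -25.6 permil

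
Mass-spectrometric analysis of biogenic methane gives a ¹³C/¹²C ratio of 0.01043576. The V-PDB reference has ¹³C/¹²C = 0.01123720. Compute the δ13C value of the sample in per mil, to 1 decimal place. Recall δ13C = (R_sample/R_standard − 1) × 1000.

δ13C = (R_sample / R_standard − 1) × 1000
R_sample / R_standard = 0.01043576 / 0.01123720 = 0.928680
δ13C = (0.928680 − 1) × 1000 = -71.32 per mil

-71.3 per mil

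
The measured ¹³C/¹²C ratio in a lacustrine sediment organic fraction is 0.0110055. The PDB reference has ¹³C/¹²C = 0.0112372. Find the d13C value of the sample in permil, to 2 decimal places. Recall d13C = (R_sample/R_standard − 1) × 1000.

d13C = (R_sample / R_standard − 1) × 1000
R_sample / R_standard = 0.0110055 / 0.0112372 = 0.979381
d13C = (0.979381 − 1) × 1000 = -20.619 permil

-20.62 permil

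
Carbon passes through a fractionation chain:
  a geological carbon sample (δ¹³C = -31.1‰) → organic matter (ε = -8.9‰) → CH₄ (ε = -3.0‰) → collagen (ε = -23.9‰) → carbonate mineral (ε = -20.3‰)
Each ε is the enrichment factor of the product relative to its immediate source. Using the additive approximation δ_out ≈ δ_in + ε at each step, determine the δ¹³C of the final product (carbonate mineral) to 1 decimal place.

-87.2‰

step 1: δ ≈ -31.1 + (-8.9) = -40.0‰
step 2: δ ≈ -40.0 + (-3.0) = -43.0‰
step 3: δ ≈ -43.0 + (-23.9) = -66.9‰
step 4: δ ≈ -66.9 + (-20.3) = -87.2‰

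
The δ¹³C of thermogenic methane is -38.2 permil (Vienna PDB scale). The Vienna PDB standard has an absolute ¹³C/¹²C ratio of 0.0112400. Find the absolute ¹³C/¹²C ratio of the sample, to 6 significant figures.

R_sample = R_standard × (δ¹³C/1000 + 1)
R_sample = 0.0112400 × (-38.2/1000 + 1) = 0.0112400 × 0.961800
R_sample = 0.0108106

0.0108106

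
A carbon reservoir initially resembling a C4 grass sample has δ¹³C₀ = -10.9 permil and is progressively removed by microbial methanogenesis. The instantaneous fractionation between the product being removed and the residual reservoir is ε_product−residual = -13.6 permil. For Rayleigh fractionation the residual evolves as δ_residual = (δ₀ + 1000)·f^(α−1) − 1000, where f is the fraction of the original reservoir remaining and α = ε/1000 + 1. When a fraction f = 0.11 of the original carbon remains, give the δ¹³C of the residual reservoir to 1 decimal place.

19.2 permil

Rayleigh residual: δ_res = (δ₀ + 1000)·f^(α−1) − 1000
α = ε/1000 + 1 = 0.98640, so α − 1 = -0.01360
f^(α−1) = 0.11^(-0.01360) = 1.030474
δ_res = (-10.9 + 1000) × 1.030474 − 1000 = 1019.242 − 1000 = 19.24 permil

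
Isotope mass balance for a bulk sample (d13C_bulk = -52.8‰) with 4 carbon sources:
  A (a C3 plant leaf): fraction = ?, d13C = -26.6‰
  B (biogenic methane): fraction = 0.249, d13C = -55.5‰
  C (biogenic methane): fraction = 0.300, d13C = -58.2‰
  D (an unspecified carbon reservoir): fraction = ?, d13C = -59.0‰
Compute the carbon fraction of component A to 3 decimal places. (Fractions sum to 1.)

Let f_A and f_D be the unknown fractions; fractions sum to 1 so f_A + f_D = 0.451.
Mass balance: Σ fᵢ·δᵢ = δ_bulk ⇒ f_A·(-26.6) + f_D·(-59.0) = -52.8 − (-31.279) = -21.520
Substitute f_D = 0.451 − f_A:
f_A·(-26.6 − -59.0) = -21.520 − 0.451×(-59.0) = 5.089
f_A = 5.089 / 32.4 = 0.1571

0.157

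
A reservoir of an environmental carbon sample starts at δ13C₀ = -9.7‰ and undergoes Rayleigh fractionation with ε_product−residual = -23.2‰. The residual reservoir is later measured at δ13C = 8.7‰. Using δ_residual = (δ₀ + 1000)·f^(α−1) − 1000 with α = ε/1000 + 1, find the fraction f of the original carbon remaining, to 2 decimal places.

0.45

α − 1 = ε/1000 = -0.0232
(δ_res + 1000)/(δ₀ + 1000) = (8.7 + 1000)/(-9.7 + 1000) = 1008.7/990.3 = 1.018580
f = 1.018580^(1/-0.0232) = exp(ln(1.018580)/-0.0232) = exp(0.01841/-0.0232)
f = exp(-0.7935) = 0.4522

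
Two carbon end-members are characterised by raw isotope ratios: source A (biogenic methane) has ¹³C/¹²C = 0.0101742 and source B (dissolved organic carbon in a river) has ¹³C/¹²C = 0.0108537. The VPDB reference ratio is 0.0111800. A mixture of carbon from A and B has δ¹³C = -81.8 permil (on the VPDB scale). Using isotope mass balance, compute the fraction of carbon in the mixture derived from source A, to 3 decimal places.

0.866

δ_A = (0.0101742/0.0111800 − 1)×1000 = (0.910036 − 1)×1000 = -89.964 permil
δ_B = (0.0108537/0.0111800 − 1)×1000 = (0.970814 − 1)×1000 = -29.186 permil
f_A = (δ_mix − δ_B)/(δ_A − δ_B) = (-81.8 − (-29.186))/(-89.964 − (-29.186))
f_A = -52.614 / -60.778 = 0.8657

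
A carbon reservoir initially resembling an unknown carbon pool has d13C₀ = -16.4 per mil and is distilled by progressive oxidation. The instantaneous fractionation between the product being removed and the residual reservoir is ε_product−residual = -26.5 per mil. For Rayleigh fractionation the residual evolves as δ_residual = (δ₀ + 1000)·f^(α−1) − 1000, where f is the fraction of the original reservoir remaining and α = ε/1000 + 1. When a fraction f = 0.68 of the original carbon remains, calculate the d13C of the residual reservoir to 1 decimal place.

-6.3 per mil

Rayleigh residual: δ_res = (δ₀ + 1000)·f^(α−1) − 1000
α = ε/1000 + 1 = 0.97350, so α − 1 = -0.02650
f^(α−1) = 0.68^(-0.02650) = 1.010272
δ_res = (-16.4 + 1000) × 1.010272 − 1000 = 993.704 − 1000 = -6.30 per mil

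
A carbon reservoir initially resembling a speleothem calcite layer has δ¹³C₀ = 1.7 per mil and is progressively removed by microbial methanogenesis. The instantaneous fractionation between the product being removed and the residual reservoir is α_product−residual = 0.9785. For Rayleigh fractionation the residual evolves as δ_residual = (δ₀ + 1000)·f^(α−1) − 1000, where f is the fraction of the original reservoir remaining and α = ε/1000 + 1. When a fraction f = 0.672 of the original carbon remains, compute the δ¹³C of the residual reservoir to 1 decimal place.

Rayleigh residual: δ_res = (δ₀ + 1000)·f^(α−1) − 1000
α − 1 = -0.02150
f^(α−1) = 0.672^(-0.02150) = 1.008583
δ_res = (1.7 + 1000) × 1.008583 − 1000 = 1010.297 − 1000 = 10.30 per mil

10.3 per mil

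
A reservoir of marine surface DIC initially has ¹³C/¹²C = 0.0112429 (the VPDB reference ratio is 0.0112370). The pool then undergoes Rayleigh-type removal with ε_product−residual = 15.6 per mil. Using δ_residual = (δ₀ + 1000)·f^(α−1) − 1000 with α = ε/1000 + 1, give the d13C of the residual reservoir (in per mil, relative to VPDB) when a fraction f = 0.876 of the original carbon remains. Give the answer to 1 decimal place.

δ₀ = (0.0112429/0.0112370 − 1)×1000 = (1.000525 − 1)×1000 = 0.525 per mil
α − 1 = ε/1000 = 0.0156
f^(α−1) = 0.876^(0.0156) = 0.997937
δ_res = (0.525 + 1000) × 0.997937 − 1000 = 998.461 − 1000 = -1.54 per mil

-1.5 per mil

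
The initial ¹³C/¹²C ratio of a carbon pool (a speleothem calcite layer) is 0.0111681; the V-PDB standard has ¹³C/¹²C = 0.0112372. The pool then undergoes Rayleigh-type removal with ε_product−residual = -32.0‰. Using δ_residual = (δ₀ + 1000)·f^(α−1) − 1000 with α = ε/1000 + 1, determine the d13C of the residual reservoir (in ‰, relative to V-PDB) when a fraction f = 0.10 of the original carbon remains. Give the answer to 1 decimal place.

δ₀ = (0.0111681/0.0112372 − 1)×1000 = (0.993851 − 1)×1000 = -6.149‰
α − 1 = ε/1000 = -0.0320
f^(α−1) = 0.10^(-0.0320) = 1.076465
δ_res = (-6.149 + 1000) × 1.076465 − 1000 = 1069.846 − 1000 = 69.85‰

69.8‰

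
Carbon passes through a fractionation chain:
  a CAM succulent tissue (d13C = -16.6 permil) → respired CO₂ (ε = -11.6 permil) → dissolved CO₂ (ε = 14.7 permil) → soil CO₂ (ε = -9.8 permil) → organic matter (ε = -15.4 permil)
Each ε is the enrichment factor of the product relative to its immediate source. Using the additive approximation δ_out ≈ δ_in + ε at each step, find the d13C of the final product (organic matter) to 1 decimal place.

-38.7 permil

step 1: δ ≈ -16.6 + (-11.6) = -28.2 permil
step 2: δ ≈ -28.2 + (14.7) = -13.5 permil
step 3: δ ≈ -13.5 + (-9.8) = -23.3 permil
step 4: δ ≈ -23.3 + (-15.4) = -38.7 permil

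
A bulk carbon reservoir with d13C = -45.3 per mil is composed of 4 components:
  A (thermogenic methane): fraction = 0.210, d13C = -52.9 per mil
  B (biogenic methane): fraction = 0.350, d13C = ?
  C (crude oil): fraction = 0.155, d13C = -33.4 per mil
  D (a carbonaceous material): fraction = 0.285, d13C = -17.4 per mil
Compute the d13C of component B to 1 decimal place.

-68.7 per mil

Isotope mass balance: δ_bulk = Σ fᵢ·δᵢ.
-45.3 = 0.210×(-52.9) + 0.350×δ_B + 0.155×(-33.4) + 0.285×(-17.4)
0.350·δ_B = -45.3 − (-21.245) = -24.055
δ_B = -24.055 / 0.350 = -68.73 per mil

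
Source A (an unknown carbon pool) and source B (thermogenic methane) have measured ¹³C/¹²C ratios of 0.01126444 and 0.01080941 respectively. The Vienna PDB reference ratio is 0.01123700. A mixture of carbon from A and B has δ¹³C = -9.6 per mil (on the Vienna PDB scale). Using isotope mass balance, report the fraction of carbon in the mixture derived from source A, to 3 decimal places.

0.703

δ_A = (0.01126444/0.01123700 − 1)×1000 = (1.002442 − 1)×1000 = 2.442 per mil
δ_B = (0.01080941/0.01123700 − 1)×1000 = (0.961948 − 1)×1000 = -38.052 per mil
f_A = (δ_mix − δ_B)/(δ_A − δ_B) = (-9.6 − (-38.052))/(2.442 − (-38.052))
f_A = 28.452 / 40.494 = 0.7026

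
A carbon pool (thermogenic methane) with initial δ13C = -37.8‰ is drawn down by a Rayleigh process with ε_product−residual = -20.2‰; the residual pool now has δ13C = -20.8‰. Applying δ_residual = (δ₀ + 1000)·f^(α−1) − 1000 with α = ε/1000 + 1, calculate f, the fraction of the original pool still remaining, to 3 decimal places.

0.420

α − 1 = ε/1000 = -0.0202
(δ_res + 1000)/(δ₀ + 1000) = (-20.8 + 1000)/(-37.8 + 1000) = 979.2/962.2 = 1.017668
f = 1.017668^(1/-0.0202) = exp(ln(1.017668)/-0.0202) = exp(0.01751/-0.0202)
f = exp(-0.8670) = 0.4202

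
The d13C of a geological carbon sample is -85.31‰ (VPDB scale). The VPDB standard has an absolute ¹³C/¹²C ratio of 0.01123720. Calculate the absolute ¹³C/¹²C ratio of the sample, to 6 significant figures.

R_sample = R_standard × (d13C/1000 + 1)
R_sample = 0.01123720 × (-85.31/1000 + 1) = 0.01123720 × 0.914690
R_sample = 0.0102786

0.0102786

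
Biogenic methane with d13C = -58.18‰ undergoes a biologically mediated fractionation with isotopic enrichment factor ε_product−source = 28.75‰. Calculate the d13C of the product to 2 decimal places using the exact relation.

-31.10‰

Exactly, δ_product = (δ_source + 1000)·(ε/1000 + 1) − 1000.
δ_product = (-58.18 + 1000) × (28.75/1000 + 1) − 1000
δ_product = -31.103‰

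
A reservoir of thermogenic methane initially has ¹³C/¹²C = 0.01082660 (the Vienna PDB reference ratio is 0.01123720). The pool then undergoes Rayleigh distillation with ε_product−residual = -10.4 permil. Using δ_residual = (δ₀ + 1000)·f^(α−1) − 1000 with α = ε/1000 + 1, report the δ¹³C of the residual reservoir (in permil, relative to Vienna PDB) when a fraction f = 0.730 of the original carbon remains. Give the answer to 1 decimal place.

-33.4 permil

δ₀ = (0.01082660/0.01123720 − 1)×1000 = (0.963461 − 1)×1000 = -36.539 permil
α − 1 = ε/1000 = -0.0104
f^(α−1) = 0.730^(-0.0104) = 1.003278
δ_res = (-36.539 + 1000) × 1.003278 − 1000 = 966.619 − 1000 = -33.38 permil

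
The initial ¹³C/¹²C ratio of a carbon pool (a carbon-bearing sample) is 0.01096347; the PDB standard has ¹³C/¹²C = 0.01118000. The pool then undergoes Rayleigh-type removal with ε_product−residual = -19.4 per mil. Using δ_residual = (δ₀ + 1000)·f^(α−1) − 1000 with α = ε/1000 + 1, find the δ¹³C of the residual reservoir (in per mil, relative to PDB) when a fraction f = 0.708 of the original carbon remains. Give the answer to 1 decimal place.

-12.8 per mil

δ₀ = (0.01096347/0.01118000 − 1)×1000 = (0.980632 − 1)×1000 = -19.368 per mil
α − 1 = ε/1000 = -0.0194
f^(α−1) = 0.708^(-0.0194) = 1.006722
δ_res = (-19.368 + 1000) × 1.006722 − 1000 = 987.224 − 1000 = -12.78 per mil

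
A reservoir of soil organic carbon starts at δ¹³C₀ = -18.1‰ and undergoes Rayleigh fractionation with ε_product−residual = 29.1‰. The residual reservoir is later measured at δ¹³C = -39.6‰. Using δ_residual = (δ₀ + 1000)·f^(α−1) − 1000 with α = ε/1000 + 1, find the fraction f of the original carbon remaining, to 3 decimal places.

α − 1 = ε/1000 = 0.0291
(δ_res + 1000)/(δ₀ + 1000) = (-39.6 + 1000)/(-18.1 + 1000) = 960.4/981.9 = 0.978104
f = 0.978104^(1/0.0291) = exp(ln(0.978104)/0.0291) = exp(-0.02214/0.0291)
f = exp(-0.7608) = 0.4673

0.467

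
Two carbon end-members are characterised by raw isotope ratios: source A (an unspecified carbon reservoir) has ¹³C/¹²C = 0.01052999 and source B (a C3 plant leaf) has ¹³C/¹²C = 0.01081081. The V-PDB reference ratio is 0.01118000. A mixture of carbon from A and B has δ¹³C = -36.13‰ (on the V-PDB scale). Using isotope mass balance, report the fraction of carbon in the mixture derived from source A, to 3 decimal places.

0.124

δ_A = (0.01052999/0.01118000 − 1)×1000 = (0.941860 − 1)×1000 = -58.140‰
δ_B = (0.01081081/0.01118000 − 1)×1000 = (0.966978 − 1)×1000 = -33.022‰
f_A = (δ_mix − δ_B)/(δ_A − δ_B) = (-36.13 − (-33.022))/(-58.140 − (-33.022))
f_A = -3.108 / -25.118 = 0.1237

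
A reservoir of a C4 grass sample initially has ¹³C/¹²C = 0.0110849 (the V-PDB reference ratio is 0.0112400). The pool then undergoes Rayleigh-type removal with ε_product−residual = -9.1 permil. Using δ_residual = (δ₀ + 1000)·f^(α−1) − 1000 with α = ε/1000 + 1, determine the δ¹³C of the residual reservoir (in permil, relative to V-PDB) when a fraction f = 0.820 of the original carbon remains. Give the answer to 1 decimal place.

δ₀ = (0.0110849/0.0112400 − 1)×1000 = (0.986201 − 1)×1000 = -13.799 permil
α − 1 = ε/1000 = -0.0091
f^(α−1) = 0.820^(-0.0091) = 1.001808
δ_res = (-13.799 + 1000) × 1.001808 − 1000 = 987.984 − 1000 = -12.02 permil

-12.0 permil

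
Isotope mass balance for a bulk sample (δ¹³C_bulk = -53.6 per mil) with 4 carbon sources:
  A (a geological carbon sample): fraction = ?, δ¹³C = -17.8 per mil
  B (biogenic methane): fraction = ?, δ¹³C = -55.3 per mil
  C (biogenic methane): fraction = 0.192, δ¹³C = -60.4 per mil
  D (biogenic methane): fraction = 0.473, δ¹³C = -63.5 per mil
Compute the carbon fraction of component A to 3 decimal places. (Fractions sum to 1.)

Let f_A and f_B be the unknown fractions; fractions sum to 1 so f_A + f_B = 0.335.
Mass balance: Σ fᵢ·δᵢ = δ_bulk ⇒ f_A·(-17.8) + f_B·(-55.3) = -53.6 − (-41.632) = -11.968
Substitute f_B = 0.335 − f_A:
f_A·(-17.8 − -55.3) = -11.968 − 0.335×(-55.3) = 6.558
f_A = 6.558 / 37.5 = 0.1749

0.175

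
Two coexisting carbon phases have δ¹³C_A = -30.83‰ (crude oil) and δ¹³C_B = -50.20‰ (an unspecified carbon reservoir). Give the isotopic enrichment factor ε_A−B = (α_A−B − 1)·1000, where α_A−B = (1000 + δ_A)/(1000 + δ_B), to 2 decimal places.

20.39‰

α_A−B = (1000 + -30.83) / (1000 + -50.20) = 969.17 / 949.80 = 1.020394
ε_A−B = (1.020394 − 1) × 1000 = 20.394‰
(The approximation ε ≈ δ_A − δ_B would give 19.37‰.)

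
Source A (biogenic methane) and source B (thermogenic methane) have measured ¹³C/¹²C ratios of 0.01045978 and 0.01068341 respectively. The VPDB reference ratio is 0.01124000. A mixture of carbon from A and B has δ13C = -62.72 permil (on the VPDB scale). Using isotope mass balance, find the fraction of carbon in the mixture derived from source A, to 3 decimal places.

δ_A = (0.01045978/0.01124000 − 1)×1000 = (0.930585 − 1)×1000 = -69.415 permil
δ_B = (0.01068341/0.01124000 − 1)×1000 = (0.950481 − 1)×1000 = -49.519 permil
f_A = (δ_mix − δ_B)/(δ_A − δ_B) = (-62.72 − (-49.519))/(-69.415 − (-49.519))
f_A = -13.201 / -19.896 = 0.6635

0.664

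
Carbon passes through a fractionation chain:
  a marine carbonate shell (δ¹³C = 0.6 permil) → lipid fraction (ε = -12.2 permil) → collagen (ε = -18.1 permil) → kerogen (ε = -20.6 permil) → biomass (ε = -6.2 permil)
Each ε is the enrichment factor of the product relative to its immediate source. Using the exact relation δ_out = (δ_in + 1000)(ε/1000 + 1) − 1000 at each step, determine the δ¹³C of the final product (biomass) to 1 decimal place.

step 1: δ = (0.60 + 1000)·(-12.2/1000 + 1) − 1000 = -11.61 permil
step 2: δ = (-11.61 + 1000)·(-18.1/1000 + 1) − 1000 = -29.50 permil
step 3: δ = (-29.50 + 1000)·(-20.6/1000 + 1) − 1000 = -49.49 permil
step 4: δ = (-49.49 + 1000)·(-6.2/1000 + 1) − 1000 = -55.38 permil

-55.4 permil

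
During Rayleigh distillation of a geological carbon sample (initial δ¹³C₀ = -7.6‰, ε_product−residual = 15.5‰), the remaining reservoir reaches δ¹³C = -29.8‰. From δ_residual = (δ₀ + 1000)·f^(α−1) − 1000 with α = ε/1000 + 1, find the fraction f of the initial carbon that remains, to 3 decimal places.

α − 1 = ε/1000 = 0.0155
(δ_res + 1000)/(δ₀ + 1000) = (-29.8 + 1000)/(-7.6 + 1000) = 970.2/992.4 = 0.977630
f = 0.977630^(1/0.0155) = exp(ln(0.977630)/0.0155) = exp(-0.02262/0.0155)
f = exp(-1.4596) = 0.2323

0.232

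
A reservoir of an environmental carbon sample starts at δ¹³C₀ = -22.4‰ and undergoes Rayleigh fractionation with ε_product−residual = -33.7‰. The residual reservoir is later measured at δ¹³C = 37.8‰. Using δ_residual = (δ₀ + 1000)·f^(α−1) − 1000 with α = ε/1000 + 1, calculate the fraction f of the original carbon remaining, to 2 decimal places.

α − 1 = ε/1000 = -0.0337
(δ_res + 1000)/(δ₀ + 1000) = (37.8 + 1000)/(-22.4 + 1000) = 1037.8/977.6 = 1.061579
f = 1.061579^(1/-0.0337) = exp(ln(1.061579)/-0.0337) = exp(0.05976/-0.0337)
f = exp(-1.7732) = 0.1698

0.17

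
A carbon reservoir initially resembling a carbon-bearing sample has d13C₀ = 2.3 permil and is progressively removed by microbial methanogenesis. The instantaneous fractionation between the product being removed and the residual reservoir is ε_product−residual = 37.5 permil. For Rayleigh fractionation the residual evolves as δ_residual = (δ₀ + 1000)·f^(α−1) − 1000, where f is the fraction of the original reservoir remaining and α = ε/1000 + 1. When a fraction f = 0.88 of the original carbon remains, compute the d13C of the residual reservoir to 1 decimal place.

Rayleigh residual: δ_res = (δ₀ + 1000)·f^(α−1) − 1000
α = ε/1000 + 1 = 1.03750, so α − 1 = 0.03750
f^(α−1) = 0.88^(0.03750) = 0.995218
δ_res = (2.3 + 1000) × 0.995218 − 1000 = 997.507 − 1000 = -2.49 permil

-2.5 permil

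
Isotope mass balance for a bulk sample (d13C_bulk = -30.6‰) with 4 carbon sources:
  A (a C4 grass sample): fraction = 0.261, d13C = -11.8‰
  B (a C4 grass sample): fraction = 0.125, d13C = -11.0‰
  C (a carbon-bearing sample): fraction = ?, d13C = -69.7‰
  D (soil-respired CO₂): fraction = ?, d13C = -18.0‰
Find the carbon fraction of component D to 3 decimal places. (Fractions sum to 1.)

0.322

Let f_D and f_C be the unknown fractions; fractions sum to 1 so f_D + f_C = 0.614.
Mass balance: Σ fᵢ·δᵢ = δ_bulk ⇒ f_D·(-18.0) + f_C·(-69.7) = -30.6 − (-4.455) = -26.145
Substitute f_C = 0.614 − f_D:
f_D·(-18.0 − -69.7) = -26.145 − 0.614×(-69.7) = 16.651
f_D = 16.651 / 51.7 = 0.3221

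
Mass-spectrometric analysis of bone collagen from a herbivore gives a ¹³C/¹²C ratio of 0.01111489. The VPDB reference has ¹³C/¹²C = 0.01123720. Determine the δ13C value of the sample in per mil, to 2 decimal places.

-10.88 per mil

δ13C = (R_sample / R_standard − 1) × 1000
R_sample / R_standard = 0.01111489 / 0.01123720 = 0.989116
δ13C = (0.989116 − 1) × 1000 = -10.884 per mil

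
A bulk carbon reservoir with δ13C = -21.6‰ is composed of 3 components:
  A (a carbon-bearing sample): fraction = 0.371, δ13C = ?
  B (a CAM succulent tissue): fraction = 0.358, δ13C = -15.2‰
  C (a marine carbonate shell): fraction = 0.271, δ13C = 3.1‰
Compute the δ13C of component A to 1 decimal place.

-45.8‰

Isotope mass balance: δ_bulk = Σ fᵢ·δᵢ.
-21.6 = 0.371×δ_A + 0.358×(-15.2) + 0.271×(3.1)
0.371·δ_A = -21.6 − (-4.601) = -16.998
δ_A = -16.998 / 0.371 = -45.82‰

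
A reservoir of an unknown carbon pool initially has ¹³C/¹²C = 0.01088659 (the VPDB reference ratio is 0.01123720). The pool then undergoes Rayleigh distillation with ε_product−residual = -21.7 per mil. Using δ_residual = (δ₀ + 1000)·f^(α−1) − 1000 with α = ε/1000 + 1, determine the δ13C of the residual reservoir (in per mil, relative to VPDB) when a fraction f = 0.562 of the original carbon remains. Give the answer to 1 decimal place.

δ₀ = (0.01088659/0.01123720 − 1)×1000 = (0.968799 − 1)×1000 = -31.201 per mil
α − 1 = ε/1000 = -0.0217
f^(α−1) = 0.562^(-0.0217) = 1.012583
δ_res = (-31.201 + 1000) × 1.012583 − 1000 = 980.990 − 1000 = -19.01 per mil

-19.0 per mil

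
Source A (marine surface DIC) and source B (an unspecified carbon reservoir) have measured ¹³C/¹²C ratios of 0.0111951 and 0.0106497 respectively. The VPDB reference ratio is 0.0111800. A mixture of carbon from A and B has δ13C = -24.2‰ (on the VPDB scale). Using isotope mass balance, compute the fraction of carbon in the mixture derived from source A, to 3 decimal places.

0.476

δ_A = (0.0111951/0.0111800 − 1)×1000 = (1.001351 − 1)×1000 = 1.351‰
δ_B = (0.0106497/0.0111800 − 1)×1000 = (0.952567 − 1)×1000 = -47.433‰
f_A = (δ_mix − δ_B)/(δ_A − δ_B) = (-24.2 − (-47.433))/(1.351 − (-47.433))
f_A = 23.233 / 48.784 = 0.4762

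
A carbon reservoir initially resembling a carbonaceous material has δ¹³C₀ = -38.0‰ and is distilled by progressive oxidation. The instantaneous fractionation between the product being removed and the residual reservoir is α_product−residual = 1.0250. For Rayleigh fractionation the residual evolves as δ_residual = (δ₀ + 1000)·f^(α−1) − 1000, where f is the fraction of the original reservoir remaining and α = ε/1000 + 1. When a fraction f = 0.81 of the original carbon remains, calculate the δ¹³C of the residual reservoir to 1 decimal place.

Rayleigh residual: δ_res = (δ₀ + 1000)·f^(α−1) − 1000
α − 1 = 0.02500
f^(α−1) = 0.81^(0.02500) = 0.994746
δ_res = (-38.0 + 1000) × 0.994746 − 1000 = 956.945 − 1000 = -43.05‰

-43.1‰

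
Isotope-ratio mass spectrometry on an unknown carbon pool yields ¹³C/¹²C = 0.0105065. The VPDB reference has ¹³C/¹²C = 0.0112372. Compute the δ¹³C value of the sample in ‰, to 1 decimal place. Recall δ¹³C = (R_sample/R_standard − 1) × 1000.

δ¹³C = (R_sample / R_standard − 1) × 1000
R_sample / R_standard = 0.0105065 / 0.0112372 = 0.934975
δ¹³C = (0.934975 − 1) × 1000 = -65.03‰

-65.0‰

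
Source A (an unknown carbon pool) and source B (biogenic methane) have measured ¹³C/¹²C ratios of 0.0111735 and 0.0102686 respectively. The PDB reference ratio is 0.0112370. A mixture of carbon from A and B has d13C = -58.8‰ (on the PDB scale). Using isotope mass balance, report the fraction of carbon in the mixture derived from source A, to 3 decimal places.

δ_A = (0.0111735/0.0112370 − 1)×1000 = (0.994349 − 1)×1000 = -5.651‰
δ_B = (0.0102686/0.0112370 − 1)×1000 = (0.913820 − 1)×1000 = -86.180‰
f_A = (δ_mix − δ_B)/(δ_A − δ_B) = (-58.8 − (-86.180))/(-5.651 − (-86.180))
f_A = 27.380 / 80.529 = 0.3400

0.340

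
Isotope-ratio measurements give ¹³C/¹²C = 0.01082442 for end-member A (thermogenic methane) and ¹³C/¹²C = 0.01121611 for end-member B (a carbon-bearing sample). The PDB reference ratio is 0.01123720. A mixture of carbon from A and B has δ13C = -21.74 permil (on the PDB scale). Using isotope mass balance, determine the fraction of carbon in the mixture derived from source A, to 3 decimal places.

0.570

δ_A = (0.01082442/0.01123720 − 1)×1000 = (0.963267 − 1)×1000 = -36.733 permil
δ_B = (0.01121611/0.01123720 − 1)×1000 = (0.998123 − 1)×1000 = -1.877 permil
f_A = (δ_mix − δ_B)/(δ_A − δ_B) = (-21.74 − (-1.877))/(-36.733 − (-1.877))
f_A = -19.863 / -34.857 = 0.5699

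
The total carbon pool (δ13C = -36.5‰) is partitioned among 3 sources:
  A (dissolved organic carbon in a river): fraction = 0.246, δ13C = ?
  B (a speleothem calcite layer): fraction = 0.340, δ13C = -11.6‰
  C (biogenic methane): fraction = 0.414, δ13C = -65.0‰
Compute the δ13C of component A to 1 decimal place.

Isotope mass balance: δ_bulk = Σ fᵢ·δᵢ.
-36.5 = 0.246×δ_A + 0.340×(-11.6) + 0.414×(-65.0)
0.246·δ_A = -36.5 − (-30.854) = -5.646
δ_A = -5.646 / 0.246 = -22.95‰

-23.0‰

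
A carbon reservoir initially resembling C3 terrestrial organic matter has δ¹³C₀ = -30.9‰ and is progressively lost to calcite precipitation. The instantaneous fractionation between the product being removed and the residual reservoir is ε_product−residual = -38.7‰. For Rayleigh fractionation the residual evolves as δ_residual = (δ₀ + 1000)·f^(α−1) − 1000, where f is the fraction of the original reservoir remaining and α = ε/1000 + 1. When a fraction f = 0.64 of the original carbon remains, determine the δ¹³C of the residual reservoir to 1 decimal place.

Rayleigh residual: δ_res = (δ₀ + 1000)·f^(α−1) − 1000
α = ε/1000 + 1 = 0.96130, so α − 1 = -0.03870
f^(α−1) = 0.64^(-0.03870) = 1.017421
δ_res = (-30.9 + 1000) × 1.017421 − 1000 = 985.983 − 1000 = -14.02‰

-14.0‰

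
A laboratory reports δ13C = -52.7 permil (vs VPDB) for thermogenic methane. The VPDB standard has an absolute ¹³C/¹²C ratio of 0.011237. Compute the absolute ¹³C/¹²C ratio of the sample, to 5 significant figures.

0.010645

R_sample = R_standard × (δ13C/1000 + 1)
R_sample = 0.011237 × (-52.7/1000 + 1) = 0.011237 × 0.947300
R_sample = 0.0106448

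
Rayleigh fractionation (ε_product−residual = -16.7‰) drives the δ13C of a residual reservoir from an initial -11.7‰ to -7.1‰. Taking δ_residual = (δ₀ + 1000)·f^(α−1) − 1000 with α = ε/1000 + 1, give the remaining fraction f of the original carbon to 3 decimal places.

0.757

α − 1 = ε/1000 = -0.0167
(δ_res + 1000)/(δ₀ + 1000) = (-7.1 + 1000)/(-11.7 + 1000) = 992.9/988.3 = 1.004654
f = 1.004654^(1/-0.0167) = exp(ln(1.004654)/-0.0167) = exp(0.00464/-0.0167)
f = exp(-0.2781) = 0.7572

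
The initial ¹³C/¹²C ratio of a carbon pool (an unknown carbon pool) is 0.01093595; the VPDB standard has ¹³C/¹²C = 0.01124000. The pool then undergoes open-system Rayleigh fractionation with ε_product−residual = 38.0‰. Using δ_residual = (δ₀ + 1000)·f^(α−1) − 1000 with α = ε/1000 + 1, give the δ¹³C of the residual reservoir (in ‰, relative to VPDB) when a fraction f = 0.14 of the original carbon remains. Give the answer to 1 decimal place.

-97.1‰

δ₀ = (0.01093595/0.01124000 − 1)×1000 = (0.972949 − 1)×1000 = -27.051‰
α − 1 = ε/1000 = 0.0380
f^(α−1) = 0.14^(0.0380) = 0.928010
δ_res = (-27.051 + 1000) × 0.928010 − 1000 = 902.907 − 1000 = -97.09‰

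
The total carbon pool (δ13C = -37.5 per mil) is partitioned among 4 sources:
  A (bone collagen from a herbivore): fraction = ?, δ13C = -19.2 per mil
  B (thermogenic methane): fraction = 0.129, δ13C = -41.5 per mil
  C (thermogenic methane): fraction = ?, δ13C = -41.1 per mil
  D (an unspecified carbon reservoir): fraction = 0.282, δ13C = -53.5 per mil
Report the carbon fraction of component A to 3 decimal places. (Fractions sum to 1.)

0.326

Let f_A and f_C be the unknown fractions; fractions sum to 1 so f_A + f_C = 0.589.
Mass balance: Σ fᵢ·δᵢ = δ_bulk ⇒ f_A·(-19.2) + f_C·(-41.1) = -37.5 − (-20.441) = -17.059
Substitute f_C = 0.589 − f_A:
f_A·(-19.2 − -41.1) = -17.059 − 0.589×(-41.1) = 7.148
f_A = 7.148 / 21.9 = 0.3264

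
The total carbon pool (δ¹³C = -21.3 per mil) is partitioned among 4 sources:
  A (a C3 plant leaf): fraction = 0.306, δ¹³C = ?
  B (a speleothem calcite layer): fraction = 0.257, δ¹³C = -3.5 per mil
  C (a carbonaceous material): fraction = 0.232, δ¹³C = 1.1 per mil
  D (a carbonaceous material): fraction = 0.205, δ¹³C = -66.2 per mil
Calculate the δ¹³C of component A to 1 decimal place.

Isotope mass balance: δ_bulk = Σ fᵢ·δᵢ.
-21.3 = 0.306×δ_A + 0.257×(-3.5) + 0.232×(1.1) + 0.205×(-66.2)
0.306·δ_A = -21.3 − (-14.215) = -7.085
δ_A = -7.085 / 0.306 = -23.15 per mil

-23.2 per mil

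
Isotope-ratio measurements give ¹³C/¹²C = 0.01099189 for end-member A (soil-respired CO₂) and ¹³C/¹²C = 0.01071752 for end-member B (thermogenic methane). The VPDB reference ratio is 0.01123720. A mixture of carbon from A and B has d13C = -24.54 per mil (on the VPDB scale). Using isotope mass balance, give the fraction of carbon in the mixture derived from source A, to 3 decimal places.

0.889

δ_A = (0.01099189/0.01123720 − 1)×1000 = (0.978170 − 1)×1000 = -21.830 per mil
δ_B = (0.01071752/0.01123720 − 1)×1000 = (0.953754 − 1)×1000 = -46.246 per mil
f_A = (δ_mix − δ_B)/(δ_A − δ_B) = (-24.54 − (-46.246))/(-21.830 − (-46.246))
f_A = 21.706 / 24.416 = 0.8890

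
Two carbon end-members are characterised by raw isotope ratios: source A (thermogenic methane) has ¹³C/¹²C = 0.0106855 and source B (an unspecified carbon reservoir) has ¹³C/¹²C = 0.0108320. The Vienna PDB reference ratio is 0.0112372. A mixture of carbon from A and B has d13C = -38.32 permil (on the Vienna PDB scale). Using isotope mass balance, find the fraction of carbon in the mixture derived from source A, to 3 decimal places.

δ_A = (0.0106855/0.0112372 − 1)×1000 = (0.950904 − 1)×1000 = -49.096 permil
δ_B = (0.0108320/0.0112372 − 1)×1000 = (0.963941 − 1)×1000 = -36.059 permil
f_A = (δ_mix − δ_B)/(δ_A − δ_B) = (-38.32 − (-36.059))/(-49.096 − (-36.059))
f_A = -2.261 / -13.037 = 0.1734

0.173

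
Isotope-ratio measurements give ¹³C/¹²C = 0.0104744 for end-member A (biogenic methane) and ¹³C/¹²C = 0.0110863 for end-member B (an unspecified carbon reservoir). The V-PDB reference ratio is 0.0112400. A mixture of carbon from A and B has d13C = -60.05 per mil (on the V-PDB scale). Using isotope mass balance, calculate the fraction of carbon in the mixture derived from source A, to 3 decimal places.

0.852

δ_A = (0.0104744/0.0112400 − 1)×1000 = (0.931886 − 1)×1000 = -68.114 per mil
δ_B = (0.0110863/0.0112400 − 1)×1000 = (0.986326 − 1)×1000 = -13.674 per mil
f_A = (δ_mix − δ_B)/(δ_A − δ_B) = (-60.05 − (-13.674))/(-68.114 − (-13.674))
f_A = -46.376 / -54.440 = 0.8519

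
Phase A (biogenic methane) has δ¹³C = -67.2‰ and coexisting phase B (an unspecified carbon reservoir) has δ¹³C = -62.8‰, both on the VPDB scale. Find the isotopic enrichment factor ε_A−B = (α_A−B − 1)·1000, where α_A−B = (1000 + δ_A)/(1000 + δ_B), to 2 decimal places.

-4.69‰

α_A−B = (1000 + -67.2) / (1000 + -62.8) = 932.8 / 937.2 = 0.995305
ε_A−B = (0.995305 − 1) × 1000 = -4.695‰
(The approximation ε ≈ δ_A − δ_B would give -4.4‰.)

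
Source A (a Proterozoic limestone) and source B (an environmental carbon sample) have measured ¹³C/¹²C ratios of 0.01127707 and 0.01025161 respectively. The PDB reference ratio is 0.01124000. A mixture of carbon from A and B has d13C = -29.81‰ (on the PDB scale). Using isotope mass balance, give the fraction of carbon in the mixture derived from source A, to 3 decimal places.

δ_A = (0.01127707/0.01124000 − 1)×1000 = (1.003298 − 1)×1000 = 3.298‰
δ_B = (0.01025161/0.01124000 − 1)×1000 = (0.912065 − 1)×1000 = -87.935‰
f_A = (δ_mix − δ_B)/(δ_A − δ_B) = (-29.81 − (-87.935))/(3.298 − (-87.935))
f_A = 58.125 / 91.233 = 0.6371

0.637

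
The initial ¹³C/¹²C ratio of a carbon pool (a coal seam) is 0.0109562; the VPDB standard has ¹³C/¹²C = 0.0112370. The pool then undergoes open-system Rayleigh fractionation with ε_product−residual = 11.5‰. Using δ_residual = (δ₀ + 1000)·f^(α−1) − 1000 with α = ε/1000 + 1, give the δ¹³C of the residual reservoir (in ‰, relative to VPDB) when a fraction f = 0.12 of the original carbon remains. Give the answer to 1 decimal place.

δ₀ = (0.0109562/0.0112370 − 1)×1000 = (0.975011 − 1)×1000 = -24.989‰
α − 1 = ε/1000 = 0.0115
f^(α−1) = 0.12^(0.0115) = 0.975912
δ_res = (-24.989 + 1000) × 0.975912 − 1000 = 951.525 − 1000 = -48.48‰

-48.5‰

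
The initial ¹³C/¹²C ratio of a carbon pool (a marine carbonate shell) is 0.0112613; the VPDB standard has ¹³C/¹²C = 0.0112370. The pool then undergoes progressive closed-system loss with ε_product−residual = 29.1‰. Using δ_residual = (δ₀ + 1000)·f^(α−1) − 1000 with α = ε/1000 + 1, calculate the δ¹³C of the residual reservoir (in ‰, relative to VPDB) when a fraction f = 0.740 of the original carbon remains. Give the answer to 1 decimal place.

-6.6‰

δ₀ = (0.0112613/0.0112370 − 1)×1000 = (1.002162 − 1)×1000 = 2.162‰
α − 1 = ε/1000 = 0.0291
f^(α−1) = 0.740^(0.0291) = 0.991276
δ_res = (2.162 + 1000) × 0.991276 − 1000 = 993.420 − 1000 = -6.58‰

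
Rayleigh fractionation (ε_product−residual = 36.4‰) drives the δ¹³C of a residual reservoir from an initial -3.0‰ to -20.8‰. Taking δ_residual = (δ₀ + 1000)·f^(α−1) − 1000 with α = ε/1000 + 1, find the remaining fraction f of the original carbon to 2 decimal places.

0.61

α − 1 = ε/1000 = 0.0364
(δ_res + 1000)/(δ₀ + 1000) = (-20.8 + 1000)/(-3.0 + 1000) = 979.2/997.0 = 0.982146
f = 0.982146^(1/0.0364) = exp(ln(0.982146)/0.0364) = exp(-0.01801/0.0364)
f = exp(-0.4949) = 0.6096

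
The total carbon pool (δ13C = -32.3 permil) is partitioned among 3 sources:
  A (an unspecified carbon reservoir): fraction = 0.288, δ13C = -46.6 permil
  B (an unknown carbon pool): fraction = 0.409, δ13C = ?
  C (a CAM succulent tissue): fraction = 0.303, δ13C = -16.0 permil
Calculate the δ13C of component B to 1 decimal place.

-34.3 permil

Isotope mass balance: δ_bulk = Σ fᵢ·δᵢ.
-32.3 = 0.288×(-46.6) + 0.409×δ_B + 0.303×(-16.0)
0.409·δ_B = -32.3 − (-18.269) = -14.031
δ_B = -14.031 / 0.409 = -34.31 permil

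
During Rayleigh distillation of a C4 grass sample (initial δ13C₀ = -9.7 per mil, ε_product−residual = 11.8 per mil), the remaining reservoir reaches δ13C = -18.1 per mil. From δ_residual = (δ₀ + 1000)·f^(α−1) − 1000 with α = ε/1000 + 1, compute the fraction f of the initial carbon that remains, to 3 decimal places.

α − 1 = ε/1000 = 0.0118
(δ_res + 1000)/(δ₀ + 1000) = (-18.1 + 1000)/(-9.7 + 1000) = 981.9/990.3 = 0.991518
f = 0.991518^(1/0.0118) = exp(ln(0.991518)/0.0118) = exp(-0.00852/0.0118)
f = exp(-0.7219) = 0.4858

0.486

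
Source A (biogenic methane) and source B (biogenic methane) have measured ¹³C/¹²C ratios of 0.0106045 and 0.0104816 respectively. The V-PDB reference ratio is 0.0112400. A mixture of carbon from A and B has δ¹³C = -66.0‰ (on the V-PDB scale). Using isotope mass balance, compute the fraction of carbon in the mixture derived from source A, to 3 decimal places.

δ_A = (0.0106045/0.0112400 − 1)×1000 = (0.943461 − 1)×1000 = -56.539‰
δ_B = (0.0104816/0.0112400 − 1)×1000 = (0.932527 − 1)×1000 = -67.473‰
f_A = (δ_mix − δ_B)/(δ_A − δ_B) = (-66.0 − (-67.473))/(-56.539 − (-67.473))
f_A = 1.473 / 10.934 = 0.1347

0.135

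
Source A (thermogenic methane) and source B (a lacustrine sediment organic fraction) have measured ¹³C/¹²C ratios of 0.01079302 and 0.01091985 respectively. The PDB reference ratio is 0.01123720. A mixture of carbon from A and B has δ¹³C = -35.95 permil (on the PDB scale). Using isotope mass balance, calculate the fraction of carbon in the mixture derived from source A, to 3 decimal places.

δ_A = (0.01079302/0.01123720 − 1)×1000 = (0.960472 − 1)×1000 = -39.528 permil
δ_B = (0.01091985/0.01123720 − 1)×1000 = (0.971759 − 1)×1000 = -28.241 permil
f_A = (δ_mix − δ_B)/(δ_A − δ_B) = (-35.95 − (-28.241))/(-39.528 − (-28.241))
f_A = -7.709 / -11.287 = 0.6830

0.683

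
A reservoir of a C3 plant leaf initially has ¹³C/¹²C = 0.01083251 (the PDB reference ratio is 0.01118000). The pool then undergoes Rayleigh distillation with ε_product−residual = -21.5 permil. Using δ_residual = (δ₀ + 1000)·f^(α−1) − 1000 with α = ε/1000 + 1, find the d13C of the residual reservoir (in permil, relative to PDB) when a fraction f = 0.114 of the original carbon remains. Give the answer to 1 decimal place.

δ₀ = (0.01083251/0.01118000 − 1)×1000 = (0.968919 − 1)×1000 = -31.081 permil
α − 1 = ε/1000 = -0.0215
f^(α−1) = 0.114^(-0.0215) = 1.047796
δ_res = (-31.081 + 1000) × 1.047796 − 1000 = 1015.229 − 1000 = 15.23 permil

15.2 permil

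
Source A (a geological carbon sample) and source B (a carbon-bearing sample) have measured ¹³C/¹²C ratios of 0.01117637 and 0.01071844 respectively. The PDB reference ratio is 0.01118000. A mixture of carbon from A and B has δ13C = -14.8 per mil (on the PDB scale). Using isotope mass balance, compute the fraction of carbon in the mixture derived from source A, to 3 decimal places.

0.647

δ_A = (0.01117637/0.01118000 − 1)×1000 = (0.999675 − 1)×1000 = -0.325 per mil
δ_B = (0.01071844/0.01118000 − 1)×1000 = (0.958716 − 1)×1000 = -41.284 per mil
f_A = (δ_mix − δ_B)/(δ_A − δ_B) = (-14.8 − (-41.284))/(-0.325 − (-41.284))
f_A = 26.484 / 40.960 = 0.6466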